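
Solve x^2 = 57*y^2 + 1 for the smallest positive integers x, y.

(x, y) = (151, 20)

First expand sqrt(57) as a continued fraction. With x_i = (sqrt(57) + m_i)/d_i and (m_0, d_0) = (0, 1): a_0 = floor(sqrt(57)) = 7, since 7^2 = 49 <= 57 < 64 = 8^2.
Iterate m_{i+1} = d_i*a_i - m_i, d_{i+1} = (57 - m_{i+1}^2)/d_i, a_{i+1} = floor((a_0 + m_{i+1})/d_{i+1}):
  m_1 = 1*7 - 0 = 7, d_1 = (57 - 7^2)/1 = 8/1 = 8, a_1 = floor((7 + 7)/8) = 1.
  m_2 = 8*1 - 7 = 1, d_2 = (57 - 1^2)/8 = 56/8 = 7, a_2 = floor((7 + 1)/7) = 1.
  m_3 = 7*1 - 1 = 6, d_3 = (57 - 6^2)/7 = 21/7 = 3, a_3 = floor((7 + 6)/3) = 4.
  m_4 = 3*4 - 6 = 6, d_4 = (57 - 6^2)/3 = 21/3 = 7, a_4 = floor((7 + 6)/7) = 1.
  m_5 = 7*1 - 6 = 1, d_5 = (57 - 1^2)/7 = 56/7 = 8, a_5 = floor((7 + 1)/8) = 1.
  m_6 = 8*1 - 1 = 7, d_6 = (57 - 7^2)/8 = 8/8 = 1, a_6 = floor((7 + 7)/1) = 14.
  m_7 = 1*14 - 7 = 7, d_7 = (57 - 7^2)/1 = 8/1 = 8: (m_7, d_7) = (m_1, d_1) = (7, 8), so from here the quotients repeat a_1, ..., a_6; the period length is 6.
So sqrt(57) = [7; (1, 1, 4, 1, 1, 14)] with period length k = 6.
k is even, so the fundamental solution of x^2 - 57y^2 = 1 is (p_{k-1}, q_{k-1}) = (p_5, q_5); compute convergents through index 5.
Convergents (p_i = a_i*p_{i-1} + p_{i-2}, q_i = a_i*q_{i-1} + q_{i-2} with p_{-2}=0, p_{-1}=1, q_{-2}=1, q_{-1}=0):
  i=0: a_0=7, p_0 = 7*1 + 0 = 7, q_0 = 7*0 + 1 = 1.
  i=1: a_1=1, p_1 = 1*7 + 1 = 8, q_1 = 1*1 + 0 = 1.
  i=2: a_2=1, p_2 = 1*8 + 7 = 15, q_2 = 1*1 + 1 = 2.
  i=3: a_3=4, p_3 = 4*15 + 8 = 68, q_3 = 4*2 + 1 = 9.
  i=4: a_4=1, p_4 = 1*68 + 15 = 83, q_4 = 1*9 + 2 = 11.
  i=5: a_5=1, p_5 = 1*83 + 68 = 151, q_5 = 1*11 + 9 = 20.
Check: 151^2 - 57*20^2 = 22801 - 22800 = 1, so (x, y) = (151, 20) solves the equation, and by the theorem it is the least positive solution.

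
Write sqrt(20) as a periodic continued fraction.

[4; (2, 8)]

Write x_i = (sqrt(20) + m_i)/d_i with (m_0, d_0) = (0, 1). a_0 = floor(sqrt(20)) = 4, since 4^2 = 16 <= 20 < 25 = 5^2.
Iterate m_{i+1} = d_i*a_i - m_i, d_{i+1} = (20 - m_{i+1}^2)/d_i, a_{i+1} = floor((a_0 + m_{i+1})/d_{i+1}):
  m_1 = 1*4 - 0 = 4, d_1 = (20 - 4^2)/1 = 4/1 = 4, a_1 = floor((4 + 4)/4) = 2.
  m_2 = 4*2 - 4 = 4, d_2 = (20 - 4^2)/4 = 4/4 = 1, a_2 = floor((4 + 4)/1) = 8.
  m_3 = 1*8 - 4 = 4, d_3 = (20 - 4^2)/1 = 4/1 = 4: (m_3, d_3) = (m_1, d_1) = (4, 4), so from here the quotients repeat a_1, a_2; the period length is 2.
Hence the expansion of sqrt(20) is a_0 = 4 followed by the repeating block 2, 8 (period 2).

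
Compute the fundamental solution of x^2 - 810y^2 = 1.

First expand sqrt(810) as a continued fraction. With x_i = (sqrt(810) + m_i)/d_i and (m_0, d_0) = (0, 1): a_0 = floor(sqrt(810)) = 28, since 28^2 = 784 <= 810 < 841 = 29^2.
Iterate m_{i+1} = d_i*a_i - m_i, d_{i+1} = (810 - m_{i+1}^2)/d_i, a_{i+1} = floor((a_0 + m_{i+1})/d_{i+1}):
  m_1 = 1*28 - 0 = 28, d_1 = (810 - 28^2)/1 = 26/1 = 26, a_1 = floor((28 + 28)/26) = 2.
  m_2 = 26*2 - 28 = 24, d_2 = (810 - 24^2)/26 = 234/26 = 9, a_2 = floor((28 + 24)/9) = 5.
  m_3 = 9*5 - 24 = 21, d_3 = (810 - 21^2)/9 = 369/9 = 41, a_3 = floor((28 + 21)/41) = 1.
  m_4 = 41*1 - 21 = 20, d_4 = (810 - 20^2)/41 = 410/41 = 10, a_4 = floor((28 + 20)/10) = 4.
  m_5 = 10*4 - 20 = 20, d_5 = (810 - 20^2)/10 = 410/10 = 41, a_5 = floor((28 + 20)/41) = 1.
  m_6 = 41*1 - 20 = 21, d_6 = (810 - 21^2)/41 = 369/41 = 9, a_6 = floor((28 + 21)/9) = 5.
  m_7 = 9*5 - 21 = 24, d_7 = (810 - 24^2)/9 = 234/9 = 26, a_7 = floor((28 + 24)/26) = 2.
  m_8 = 26*2 - 24 = 28, d_8 = (810 - 28^2)/26 = 26/26 = 1, a_8 = floor((28 + 28)/1) = 56.
  m_9 = 1*56 - 28 = 28, d_9 = (810 - 28^2)/1 = 26/1 = 26: (m_9, d_9) = (m_1, d_1) = (28, 26), so from here the quotients repeat a_1, ..., a_8; the period length is 8.
So sqrt(810) = [28; (2, 5, 1, 4, 1, 5, 2, 56)] with period length k = 8.
k is even, so the fundamental solution of x^2 - 810y^2 = 1 is (p_{k-1}, q_{k-1}) = (p_7, q_7); compute convergents through index 7.
Convergents (p_i = a_i*p_{i-1} + p_{i-2}, q_i = a_i*q_{i-1} + q_{i-2} with p_{-2}=0, p_{-1}=1, q_{-2}=1, q_{-1}=0):
  i=0: a_0=28, p_0 = 28*1 + 0 = 28, q_0 = 28*0 + 1 = 1.
  i=1: a_1=2, p_1 = 2*28 + 1 = 57, q_1 = 2*1 + 0 = 2.
  i=2: a_2=5, p_2 = 5*57 + 28 = 313, q_2 = 5*2 + 1 = 11.
  i=3: a_3=1, p_3 = 1*313 + 57 = 370, q_3 = 1*11 + 2 = 13.
  i=4: a_4=4, p_4 = 4*370 + 313 = 1793, q_4 = 4*13 + 11 = 63.
  i=5: a_5=1, p_5 = 1*1793 + 370 = 2163, q_5 = 1*63 + 13 = 76.
  i=6: a_6=5, p_6 = 5*2163 + 1793 = 12608, q_6 = 5*76 + 63 = 443.
  i=7: a_7=2, p_7 = 2*12608 + 2163 = 27379, q_7 = 2*443 + 76 = 962.
Check: 27379^2 - 810*962^2 = 749609641 - 749609640 = 1, so (x, y) = (27379, 962) solves the equation, and by the theorem it is the least positive solution.

(x, y) = (27379, 962)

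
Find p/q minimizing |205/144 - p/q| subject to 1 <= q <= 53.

37/26

Expand x = 205/144 as a continued fraction with the Euclidean algorithm:
  205 = 1*144 + 61, so a_0 = 1.
  144 = 2*61 + 22, so a_1 = 2.
  61 = 2*22 + 17, so a_2 = 2.
  22 = 1*17 + 5, so a_3 = 1.
  17 = 3*5 + 2, so a_4 = 3.
  5 = 2*2 + 1, so a_5 = 2.
  2 = 2*1 + 0, so a_6 = 2.
so x = [1; 2, 2, 1, 3, 2, 2].
Convergents (p_i = a_i*p_{i-1} + p_{i-2}, q_i = a_i*q_{i-1} + q_{i-2} with p_{-2}=0, p_{-1}=1, q_{-2}=1, q_{-1}=0), until the denominator exceeds 53:
  i=0: a_0=1, p_0 = 1*1 + 0 = 1, q_0 = 1*0 + 1 = 1.
  i=1: a_1=2, p_1 = 2*1 + 1 = 3, q_1 = 2*1 + 0 = 2.
  i=2: a_2=2, p_2 = 2*3 + 1 = 7, q_2 = 2*2 + 1 = 5.
  i=3: a_3=1, p_3 = 1*7 + 3 = 10, q_3 = 1*5 + 2 = 7.
  i=4: a_4=3, p_4 = 3*10 + 7 = 37, q_4 = 3*7 + 5 = 26.
  i=5: a_5=2, p_5 = 2*37 + 10 = 84, q_5 = 2*26 + 7 = 59.
q_5 = 59 > 53, so the last convergent with denominator <= 53 is p_4/q_4 = 37/26.
The closest fraction with denominator <= 53 is either p_4/q_4 or the intermediate fraction (k*p_4 + p_3)/(k*q_4 + q_3) with the largest k >= 1 whose denominator stays <= 53; these approach x as k grows, and every other convergent or intermediate fraction in range is farther away.
Largest k: floor((53 - q_3)/q_4) = floor((53 - 7)/26) = 1.
That gives (1*37 + 10)/(1*26 + 7) = 47/33.
Compare the errors: |x - 37/26| = |205*26 - 37*144|/(144*26) = 2/3744, and |x - 47/33| = |205*33 - 47*144|/(144*33) = 3/4752.
Cross-multiplying, 2*4752 = 9504 < 11232 = 3*3744, so 2/3744 is smaller: the convergent 37/26 is closer to x than 47/33.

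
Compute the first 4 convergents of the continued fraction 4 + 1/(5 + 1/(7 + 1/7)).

Using the convergent recurrence p_i = a_i*p_{i-1} + p_{i-2}, q_i = a_i*q_{i-1} + q_{i-2} with p_{-2}=0, p_{-1}=1, q_{-2}=1, q_{-1}=0:
  i=0: a_0=4, p_0 = 4*1 + 0 = 4, q_0 = 4*0 + 1 = 1.
  i=1: a_1=5, p_1 = 5*4 + 1 = 21, q_1 = 5*1 + 0 = 5.
  i=2: a_2=7, p_2 = 7*21 + 4 = 151, q_2 = 7*5 + 1 = 36.
  i=3: a_3=7, p_3 = 7*151 + 21 = 1078, q_3 = 7*36 + 5 = 257.

4/1, 21/5, 151/36, 1078/257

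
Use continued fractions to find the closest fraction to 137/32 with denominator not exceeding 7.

30/7

Expand x = 137/32 as a continued fraction with the Euclidean algorithm:
  137 = 4*32 + 9, so a_0 = 4.
  32 = 3*9 + 5, so a_1 = 3.
  9 = 1*5 + 4, so a_2 = 1.
  5 = 1*4 + 1, so a_3 = 1.
  4 = 4*1 + 0, so a_4 = 4.
so x = [4; 3, 1, 1, 4].
Convergents (p_i = a_i*p_{i-1} + p_{i-2}, q_i = a_i*q_{i-1} + q_{i-2} with p_{-2}=0, p_{-1}=1, q_{-2}=1, q_{-1}=0), until the denominator exceeds 7:
  i=0: a_0=4, p_0 = 4*1 + 0 = 4, q_0 = 4*0 + 1 = 1.
  i=1: a_1=3, p_1 = 3*4 + 1 = 13, q_1 = 3*1 + 0 = 3.
  i=2: a_2=1, p_2 = 1*13 + 4 = 17, q_2 = 1*3 + 1 = 4.
  i=3: a_3=1, p_3 = 1*17 + 13 = 30, q_3 = 1*4 + 3 = 7.
  i=4: a_4=4, p_4 = 4*30 + 17 = 137, q_4 = 4*7 + 4 = 32.
q_4 = 32 > 7, so the last convergent with denominator <= 7 is p_3/q_3 = 30/7.
The closest fraction with denominator <= 7 is either p_3/q_3 or the intermediate fraction (k*p_3 + p_2)/(k*q_3 + q_2) with the largest k >= 1 whose denominator stays <= 7; these approach x as k grows, and every other convergent or intermediate fraction in range is farther away.
Largest k: floor((7 - q_2)/q_3) = floor((7 - 4)/7) = 0.
Since k = 0, no intermediate fraction beyond p_3/q_3 has denominator <= 7, so the convergent 30/7 is the closest (its error is |137*7 - 30*32|/(32*7) = 1/224).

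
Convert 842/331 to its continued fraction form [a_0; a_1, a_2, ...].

Run the Euclidean algorithm on 842 and 331; the successive quotients are the partial quotients a_0, a_1, ... (each step inverts the fractional part left over by the previous one):
  842 = 2*331 + 180, so a_0 = 2.
  331 = 1*180 + 151, so a_1 = 1.
  180 = 1*151 + 29, so a_2 = 1.
  151 = 5*29 + 6, so a_3 = 5.
  29 = 4*6 + 5, so a_4 = 4.
  6 = 1*5 + 1, so a_5 = 1.
  5 = 5*1 + 0, so a_6 = 5.
The remainder reaches 0 after 7 divisions, so the expansion has 7 partial quotients, read off in order.

[2; 1, 1, 5, 4, 1, 5]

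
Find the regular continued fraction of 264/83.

Run the Euclidean algorithm on 264 and 83; the successive quotients are the partial quotients a_0, a_1, ... (each step inverts the fractional part left over by the previous one):
  264 = 3*83 + 15, so a_0 = 3.
  83 = 5*15 + 8, so a_1 = 5.
  15 = 1*8 + 7, so a_2 = 1.
  8 = 1*7 + 1, so a_3 = 1.
  7 = 7*1 + 0, so a_4 = 7.
The remainder reaches 0 after 5 divisions, so the expansion has 5 partial quotients, read off in order.

[3; 5, 1, 1, 7]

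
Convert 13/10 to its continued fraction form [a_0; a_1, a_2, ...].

[1; 3, 3]

Run the Euclidean algorithm on 13 and 10; the successive quotients are the partial quotients a_0, a_1, ... (each step inverts the fractional part left over by the previous one):
  13 = 1*10 + 3, so a_0 = 1.
  10 = 3*3 + 1, so a_1 = 3.
  3 = 3*1 + 0, so a_2 = 3.
The remainder reaches 0 after 3 divisions, so the expansion has 3 partial quotients, read off in order.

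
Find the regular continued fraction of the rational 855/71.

Run the Euclidean algorithm on 855 and 71; the successive quotients are the partial quotients a_0, a_1, ... (each step inverts the fractional part left over by the previous one):
  855 = 12*71 + 3, so a_0 = 12.
  71 = 23*3 + 2, so a_1 = 23.
  3 = 1*2 + 1, so a_2 = 1.
  2 = 2*1 + 0, so a_3 = 2.
The remainder reaches 0 after 4 divisions, so the expansion has 4 partial quotients, read off in order.

[12; 23, 1, 2]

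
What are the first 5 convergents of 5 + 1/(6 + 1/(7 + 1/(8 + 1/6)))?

Using the convergent recurrence p_i = a_i*p_{i-1} + p_{i-2}, q_i = a_i*q_{i-1} + q_{i-2} with p_{-2}=0, p_{-1}=1, q_{-2}=1, q_{-1}=0:
  i=0: a_0=5, p_0 = 5*1 + 0 = 5, q_0 = 5*0 + 1 = 1.
  i=1: a_1=6, p_1 = 6*5 + 1 = 31, q_1 = 6*1 + 0 = 6.
  i=2: a_2=7, p_2 = 7*31 + 5 = 222, q_2 = 7*6 + 1 = 43.
  i=3: a_3=8, p_3 = 8*222 + 31 = 1807, q_3 = 8*43 + 6 = 350.
  i=4: a_4=6, p_4 = 6*1807 + 222 = 11064, q_4 = 6*350 + 43 = 2143.

5/1, 31/6, 222/43, 1807/350, 11064/2143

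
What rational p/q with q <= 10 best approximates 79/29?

Expand x = 79/29 as a continued fraction with the Euclidean algorithm:
  79 = 2*29 + 21, so a_0 = 2.
  29 = 1*21 + 8, so a_1 = 1.
  21 = 2*8 + 5, so a_2 = 2.
  8 = 1*5 + 3, so a_3 = 1.
  5 = 1*3 + 2, so a_4 = 1.
  3 = 1*2 + 1, so a_5 = 1.
  2 = 2*1 + 0, so a_6 = 2.
so x = [2; 1, 2, 1, 1, 1, 2].
Convergents (p_i = a_i*p_{i-1} + p_{i-2}, q_i = a_i*q_{i-1} + q_{i-2} with p_{-2}=0, p_{-1}=1, q_{-2}=1, q_{-1}=0), until the denominator exceeds 10:
  i=0: a_0=2, p_0 = 2*1 + 0 = 2, q_0 = 2*0 + 1 = 1.
  i=1: a_1=1, p_1 = 1*2 + 1 = 3, q_1 = 1*1 + 0 = 1.
  i=2: a_2=2, p_2 = 2*3 + 2 = 8, q_2 = 2*1 + 1 = 3.
  i=3: a_3=1, p_3 = 1*8 + 3 = 11, q_3 = 1*3 + 1 = 4.
  i=4: a_4=1, p_4 = 1*11 + 8 = 19, q_4 = 1*4 + 3 = 7.
  i=5: a_5=1, p_5 = 1*19 + 11 = 30, q_5 = 1*7 + 4 = 11.
q_5 = 11 > 10, so the last convergent with denominator <= 10 is p_4/q_4 = 19/7.
The closest fraction with denominator <= 10 is either p_4/q_4 or the intermediate fraction (k*p_4 + p_3)/(k*q_4 + q_3) with the largest k >= 1 whose denominator stays <= 10; these approach x as k grows, and every other convergent or intermediate fraction in range is farther away.
Largest k: floor((10 - q_3)/q_4) = floor((10 - 4)/7) = 0.
Since k = 0, no intermediate fraction beyond p_4/q_4 has denominator <= 10, so the convergent 19/7 is the closest (its error is |79*7 - 19*29|/(29*7) = 2/203).

19/7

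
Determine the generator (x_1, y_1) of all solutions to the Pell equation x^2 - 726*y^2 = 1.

(x, y) = (485, 18)

First expand sqrt(726) as a continued fraction. With x_i = (sqrt(726) + m_i)/d_i and (m_0, d_0) = (0, 1): a_0 = floor(sqrt(726)) = 26, since 26^2 = 676 <= 726 < 729 = 27^2.
Iterate m_{i+1} = d_i*a_i - m_i, d_{i+1} = (726 - m_{i+1}^2)/d_i, a_{i+1} = floor((a_0 + m_{i+1})/d_{i+1}):
  m_1 = 1*26 - 0 = 26, d_1 = (726 - 26^2)/1 = 50/1 = 50, a_1 = floor((26 + 26)/50) = 1.
  m_2 = 50*1 - 26 = 24, d_2 = (726 - 24^2)/50 = 150/50 = 3, a_2 = floor((26 + 24)/3) = 16.
  m_3 = 3*16 - 24 = 24, d_3 = (726 - 24^2)/3 = 150/3 = 50, a_3 = floor((26 + 24)/50) = 1.
  m_4 = 50*1 - 24 = 26, d_4 = (726 - 26^2)/50 = 50/50 = 1, a_4 = floor((26 + 26)/1) = 52.
  m_5 = 1*52 - 26 = 26, d_5 = (726 - 26^2)/1 = 50/1 = 50: (m_5, d_5) = (m_1, d_1) = (26, 50), so from here the quotients repeat a_1, ..., a_4; the period length is 4.
So sqrt(726) = [26; (1, 16, 1, 52)] with period length k = 4.
k is even, so the fundamental solution of x^2 - 726y^2 = 1 is (p_{k-1}, q_{k-1}) = (p_3, q_3); compute convergents through index 3.
Convergents (p_i = a_i*p_{i-1} + p_{i-2}, q_i = a_i*q_{i-1} + q_{i-2} with p_{-2}=0, p_{-1}=1, q_{-2}=1, q_{-1}=0):
  i=0: a_0=26, p_0 = 26*1 + 0 = 26, q_0 = 26*0 + 1 = 1.
  i=1: a_1=1, p_1 = 1*26 + 1 = 27, q_1 = 1*1 + 0 = 1.
  i=2: a_2=16, p_2 = 16*27 + 26 = 458, q_2 = 16*1 + 1 = 17.
  i=3: a_3=1, p_3 = 1*458 + 27 = 485, q_3 = 1*17 + 1 = 18.
Check: 485^2 - 726*18^2 = 235225 - 235224 = 1, so (x, y) = (485, 18) solves the equation, and by the theorem it is the least positive solution.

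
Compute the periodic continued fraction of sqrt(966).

Write x_i = (sqrt(966) + m_i)/d_i with (m_0, d_0) = (0, 1). a_0 = floor(sqrt(966)) = 31, since 31^2 = 961 <= 966 < 1024 = 32^2.
Iterate m_{i+1} = d_i*a_i - m_i, d_{i+1} = (966 - m_{i+1}^2)/d_i, a_{i+1} = floor((a_0 + m_{i+1})/d_{i+1}):
  m_1 = 1*31 - 0 = 31, d_1 = (966 - 31^2)/1 = 5/1 = 5, a_1 = floor((31 + 31)/5) = 12.
  m_2 = 5*12 - 31 = 29, d_2 = (966 - 29^2)/5 = 125/5 = 25, a_2 = floor((31 + 29)/25) = 2.
  m_3 = 25*2 - 29 = 21, d_3 = (966 - 21^2)/25 = 525/25 = 21, a_3 = floor((31 + 21)/21) = 2.
  m_4 = 21*2 - 21 = 21, d_4 = (966 - 21^2)/21 = 525/21 = 25, a_4 = floor((31 + 21)/25) = 2.
  m_5 = 25*2 - 21 = 29, d_5 = (966 - 29^2)/25 = 125/25 = 5, a_5 = floor((31 + 29)/5) = 12.
  m_6 = 5*12 - 29 = 31, d_6 = (966 - 31^2)/5 = 5/5 = 1, a_6 = floor((31 + 31)/1) = 62.
  m_7 = 1*62 - 31 = 31, d_7 = (966 - 31^2)/1 = 5/1 = 5: (m_7, d_7) = (m_1, d_1) = (31, 5), so from here the quotients repeat a_1, ..., a_6; the period length is 6.
Hence the expansion of sqrt(966) is a_0 = 31 followed by the repeating block 12, 2, 2, 2, 12, 62 (period 6).

[31; (12, 2, 2, 2, 12, 62)]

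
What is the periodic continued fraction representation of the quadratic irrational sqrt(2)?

[1; (2)]

Write x_i = (sqrt(2) + m_i)/d_i with (m_0, d_0) = (0, 1). a_0 = floor(sqrt(2)) = 1, since 1^2 = 1 <= 2 < 4 = 2^2.
Iterate m_{i+1} = d_i*a_i - m_i, d_{i+1} = (2 - m_{i+1}^2)/d_i, a_{i+1} = floor((a_0 + m_{i+1})/d_{i+1}):
  m_1 = 1*1 - 0 = 1, d_1 = (2 - 1^2)/1 = 1/1 = 1, a_1 = floor((1 + 1)/1) = 2.
  m_2 = 1*2 - 1 = 1, d_2 = (2 - 1^2)/1 = 1/1 = 1: (m_2, d_2) = (m_1, d_1) = (1, 1), so from here the quotient a_1 repeats; the period length is 1.
Hence the expansion of sqrt(2) is a_0 = 1 followed by the repeating block 2 (period 1).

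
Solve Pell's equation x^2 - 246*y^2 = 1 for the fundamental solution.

(x, y) = (88805, 5662)

First expand sqrt(246) as a continued fraction. With x_i = (sqrt(246) + m_i)/d_i and (m_0, d_0) = (0, 1): a_0 = floor(sqrt(246)) = 15, since 15^2 = 225 <= 246 < 256 = 16^2.
Iterate m_{i+1} = d_i*a_i - m_i, d_{i+1} = (246 - m_{i+1}^2)/d_i, a_{i+1} = floor((a_0 + m_{i+1})/d_{i+1}):
  m_1 = 1*15 - 0 = 15, d_1 = (246 - 15^2)/1 = 21/1 = 21, a_1 = floor((15 + 15)/21) = 1.
  m_2 = 21*1 - 15 = 6, d_2 = (246 - 6^2)/21 = 210/21 = 10, a_2 = floor((15 + 6)/10) = 2.
  m_3 = 10*2 - 6 = 14, d_3 = (246 - 14^2)/10 = 50/10 = 5, a_3 = floor((15 + 14)/5) = 5.
  m_4 = 5*5 - 14 = 11, d_4 = (246 - 11^2)/5 = 125/5 = 25, a_4 = floor((15 + 11)/25) = 1.
  m_5 = 25*1 - 11 = 14, d_5 = (246 - 14^2)/25 = 50/25 = 2, a_5 = floor((15 + 14)/2) = 14.
  m_6 = 2*14 - 14 = 14, d_6 = (246 - 14^2)/2 = 50/2 = 25, a_6 = floor((15 + 14)/25) = 1.
  m_7 = 25*1 - 14 = 11, d_7 = (246 - 11^2)/25 = 125/25 = 5, a_7 = floor((15 + 11)/5) = 5.
  m_8 = 5*5 - 11 = 14, d_8 = (246 - 14^2)/5 = 50/5 = 10, a_8 = floor((15 + 14)/10) = 2.
  m_9 = 10*2 - 14 = 6, d_9 = (246 - 6^2)/10 = 210/10 = 21, a_9 = floor((15 + 6)/21) = 1.
  m_10 = 21*1 - 6 = 15, d_10 = (246 - 15^2)/21 = 21/21 = 1, a_10 = floor((15 + 15)/1) = 30.
  m_11 = 1*30 - 15 = 15, d_11 = (246 - 15^2)/1 = 21/1 = 21: (m_11, d_11) = (m_1, d_1) = (15, 21), so from here the quotients repeat a_1, ..., a_10; the period length is 10.
So sqrt(246) = [15; (1, 2, 5, 1, 14, 1, 5, 2, 1, 30)] with period length k = 10.
k is even, so the fundamental solution of x^2 - 246y^2 = 1 is (p_{k-1}, q_{k-1}) = (p_9, q_9); compute convergents through index 9.
Convergents (p_i = a_i*p_{i-1} + p_{i-2}, q_i = a_i*q_{i-1} + q_{i-2} with p_{-2}=0, p_{-1}=1, q_{-2}=1, q_{-1}=0):
  i=0: a_0=15, p_0 = 15*1 + 0 = 15, q_0 = 15*0 + 1 = 1.
  i=1: a_1=1, p_1 = 1*15 + 1 = 16, q_1 = 1*1 + 0 = 1.
  i=2: a_2=2, p_2 = 2*16 + 15 = 47, q_2 = 2*1 + 1 = 3.
  i=3: a_3=5, p_3 = 5*47 + 16 = 251, q_3 = 5*3 + 1 = 16.
  i=4: a_4=1, p_4 = 1*251 + 47 = 298, q_4 = 1*16 + 3 = 19.
  i=5: a_5=14, p_5 = 14*298 + 251 = 4423, q_5 = 14*19 + 16 = 282.
  i=6: a_6=1, p_6 = 1*4423 + 298 = 4721, q_6 = 1*282 + 19 = 301.
  i=7: a_7=5, p_7 = 5*4721 + 4423 = 28028, q_7 = 5*301 + 282 = 1787.
  i=8: a_8=2, p_8 = 2*28028 + 4721 = 60777, q_8 = 2*1787 + 301 = 3875.
  i=9: a_9=1, p_9 = 1*60777 + 28028 = 88805, q_9 = 1*3875 + 1787 = 5662.
Check: 88805^2 - 246*5662^2 = 7886328025 - 7886328024 = 1, so (x, y) = (88805, 5662) solves the equation, and by the theorem it is the least positive solution.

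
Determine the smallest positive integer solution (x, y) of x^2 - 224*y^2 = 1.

(x, y) = (15, 1)

First expand sqrt(224) as a continued fraction. With x_i = (sqrt(224) + m_i)/d_i and (m_0, d_0) = (0, 1): a_0 = floor(sqrt(224)) = 14, since 14^2 = 196 <= 224 < 225 = 15^2.
Iterate m_{i+1} = d_i*a_i - m_i, d_{i+1} = (224 - m_{i+1}^2)/d_i, a_{i+1} = floor((a_0 + m_{i+1})/d_{i+1}):
  m_1 = 1*14 - 0 = 14, d_1 = (224 - 14^2)/1 = 28/1 = 28, a_1 = floor((14 + 14)/28) = 1.
  m_2 = 28*1 - 14 = 14, d_2 = (224 - 14^2)/28 = 28/28 = 1, a_2 = floor((14 + 14)/1) = 28.
  m_3 = 1*28 - 14 = 14, d_3 = (224 - 14^2)/1 = 28/1 = 28: (m_3, d_3) = (m_1, d_1) = (14, 28), so from here the quotients repeat a_1, a_2; the period length is 2.
So sqrt(224) = [14; (1, 28)] with period length k = 2.
k is even, so the fundamental solution of x^2 - 224y^2 = 1 is (p_{k-1}, q_{k-1}) = (p_1, q_1); compute convergents through index 1.
Convergents (p_i = a_i*p_{i-1} + p_{i-2}, q_i = a_i*q_{i-1} + q_{i-2} with p_{-2}=0, p_{-1}=1, q_{-2}=1, q_{-1}=0):
  i=0: a_0=14, p_0 = 14*1 + 0 = 14, q_0 = 14*0 + 1 = 1.
  i=1: a_1=1, p_1 = 1*14 + 1 = 15, q_1 = 1*1 + 0 = 1.
Check: 15^2 - 224*1^2 = 225 - 224 = 1, so (x, y) = (15, 1) solves the equation, and by the theorem it is the least positive solution.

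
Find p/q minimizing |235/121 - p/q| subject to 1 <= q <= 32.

33/17

Expand x = 235/121 as a continued fraction with the Euclidean algorithm:
  235 = 1*121 + 114, so a_0 = 1.
  121 = 1*114 + 7, so a_1 = 1.
  114 = 16*7 + 2, so a_2 = 16.
  7 = 3*2 + 1, so a_3 = 3.
  2 = 2*1 + 0, so a_4 = 2.
so x = [1; 1, 16, 3, 2].
Convergents (p_i = a_i*p_{i-1} + p_{i-2}, q_i = a_i*q_{i-1} + q_{i-2} with p_{-2}=0, p_{-1}=1, q_{-2}=1, q_{-1}=0), until the denominator exceeds 32:
  i=0: a_0=1, p_0 = 1*1 + 0 = 1, q_0 = 1*0 + 1 = 1.
  i=1: a_1=1, p_1 = 1*1 + 1 = 2, q_1 = 1*1 + 0 = 1.
  i=2: a_2=16, p_2 = 16*2 + 1 = 33, q_2 = 16*1 + 1 = 17.
  i=3: a_3=3, p_3 = 3*33 + 2 = 101, q_3 = 3*17 + 1 = 52.
q_3 = 52 > 32, so the last convergent with denominator <= 32 is p_2/q_2 = 33/17.
The closest fraction with denominator <= 32 is either p_2/q_2 or the intermediate fraction (k*p_2 + p_1)/(k*q_2 + q_1) with the largest k >= 1 whose denominator stays <= 32; these approach x as k grows, and every other convergent or intermediate fraction in range is farther away.
Largest k: floor((32 - q_1)/q_2) = floor((32 - 1)/17) = 1.
That gives (1*33 + 2)/(1*17 + 1) = 35/18.
Compare the errors: |x - 33/17| = |235*17 - 33*121|/(121*17) = 2/2057, and |x - 35/18| = |235*18 - 35*121|/(121*18) = 5/2178.
Cross-multiplying, 2*2178 = 4356 < 10285 = 5*2057, so 2/2057 is smaller: the convergent 33/17 is closer to x than 35/18.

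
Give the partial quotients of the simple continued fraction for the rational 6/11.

Run the Euclidean algorithm on 6 and 11; the successive quotients are the partial quotients a_0, a_1, ... (each step inverts the fractional part left over by the previous one):
  6 = 0*11 + 6, so a_0 = 0.
  11 = 1*6 + 5, so a_1 = 1.
  6 = 1*5 + 1, so a_2 = 1.
  5 = 5*1 + 0, so a_3 = 5.
The remainder reaches 0 after 4 divisions, so the expansion has 4 partial quotients, read off in order.

[0; 1, 1, 5]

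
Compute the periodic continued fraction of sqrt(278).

[16; (1, 2, 16, 2, 1, 32)]

Write x_i = (sqrt(278) + m_i)/d_i with (m_0, d_0) = (0, 1). a_0 = floor(sqrt(278)) = 16, since 16^2 = 256 <= 278 < 289 = 17^2.
Iterate m_{i+1} = d_i*a_i - m_i, d_{i+1} = (278 - m_{i+1}^2)/d_i, a_{i+1} = floor((a_0 + m_{i+1})/d_{i+1}):
  m_1 = 1*16 - 0 = 16, d_1 = (278 - 16^2)/1 = 22/1 = 22, a_1 = floor((16 + 16)/22) = 1.
  m_2 = 22*1 - 16 = 6, d_2 = (278 - 6^2)/22 = 242/22 = 11, a_2 = floor((16 + 6)/11) = 2.
  m_3 = 11*2 - 6 = 16, d_3 = (278 - 16^2)/11 = 22/11 = 2, a_3 = floor((16 + 16)/2) = 16.
  m_4 = 2*16 - 16 = 16, d_4 = (278 - 16^2)/2 = 22/2 = 11, a_4 = floor((16 + 16)/11) = 2.
  m_5 = 11*2 - 16 = 6, d_5 = (278 - 6^2)/11 = 242/11 = 22, a_5 = floor((16 + 6)/22) = 1.
  m_6 = 22*1 - 6 = 16, d_6 = (278 - 16^2)/22 = 22/22 = 1, a_6 = floor((16 + 16)/1) = 32.
  m_7 = 1*32 - 16 = 16, d_7 = (278 - 16^2)/1 = 22/1 = 22: (m_7, d_7) = (m_1, d_1) = (16, 22), so from here the quotients repeat a_1, ..., a_6; the period length is 6.
Hence the expansion of sqrt(278) is a_0 = 16 followed by the repeating block 1, 2, 16, 2, 1, 32 (period 6).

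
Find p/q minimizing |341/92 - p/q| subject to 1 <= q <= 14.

37/10

Expand x = 341/92 as a continued fraction with the Euclidean algorithm:
  341 = 3*92 + 65, so a_0 = 3.
  92 = 1*65 + 27, so a_1 = 1.
  65 = 2*27 + 11, so a_2 = 2.
  27 = 2*11 + 5, so a_3 = 2.
  11 = 2*5 + 1, so a_4 = 2.
  5 = 5*1 + 0, so a_5 = 5.
so x = [3; 1, 2, 2, 2, 5].
Convergents (p_i = a_i*p_{i-1} + p_{i-2}, q_i = a_i*q_{i-1} + q_{i-2} with p_{-2}=0, p_{-1}=1, q_{-2}=1, q_{-1}=0), until the denominator exceeds 14:
  i=0: a_0=3, p_0 = 3*1 + 0 = 3, q_0 = 3*0 + 1 = 1.
  i=1: a_1=1, p_1 = 1*3 + 1 = 4, q_1 = 1*1 + 0 = 1.
  i=2: a_2=2, p_2 = 2*4 + 3 = 11, q_2 = 2*1 + 1 = 3.
  i=3: a_3=2, p_3 = 2*11 + 4 = 26, q_3 = 2*3 + 1 = 7.
  i=4: a_4=2, p_4 = 2*26 + 11 = 63, q_4 = 2*7 + 3 = 17.
q_4 = 17 > 14, so the last convergent with denominator <= 14 is p_3/q_3 = 26/7.
The closest fraction with denominator <= 14 is either p_3/q_3 or the intermediate fraction (k*p_3 + p_2)/(k*q_3 + q_2) with the largest k >= 1 whose denominator stays <= 14; these approach x as k grows, and every other convergent or intermediate fraction in range is farther away.
Largest k: floor((14 - q_2)/q_3) = floor((14 - 3)/7) = 1.
That gives (1*26 + 11)/(1*7 + 3) = 37/10.
Compare the errors: |x - 26/7| = |341*7 - 26*92|/(92*7) = 5/644, and |x - 37/10| = |341*10 - 37*92|/(92*10) = 6/920.
Cross-multiplying, 6*644 = 3864 < 4600 = 5*920, so 6/920 is smaller: the intermediate fraction 37/10 is closer to x than 26/7.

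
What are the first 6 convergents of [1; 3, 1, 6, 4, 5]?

Using the convergent recurrence p_i = a_i*p_{i-1} + p_{i-2}, q_i = a_i*q_{i-1} + q_{i-2} with p_{-2}=0, p_{-1}=1, q_{-2}=1, q_{-1}=0:
  i=0: a_0=1, p_0 = 1*1 + 0 = 1, q_0 = 1*0 + 1 = 1.
  i=1: a_1=3, p_1 = 3*1 + 1 = 4, q_1 = 3*1 + 0 = 3.
  i=2: a_2=1, p_2 = 1*4 + 1 = 5, q_2 = 1*3 + 1 = 4.
  i=3: a_3=6, p_3 = 6*5 + 4 = 34, q_3 = 6*4 + 3 = 27.
  i=4: a_4=4, p_4 = 4*34 + 5 = 141, q_4 = 4*27 + 4 = 112.
  i=5: a_5=5, p_5 = 5*141 + 34 = 739, q_5 = 5*112 + 27 = 587.

1/1, 4/3, 5/4, 34/27, 141/112, 739/587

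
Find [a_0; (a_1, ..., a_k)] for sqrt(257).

[16; (32)]

Write x_i = (sqrt(257) + m_i)/d_i with (m_0, d_0) = (0, 1). a_0 = floor(sqrt(257)) = 16, since 16^2 = 256 <= 257 < 289 = 17^2.
Iterate m_{i+1} = d_i*a_i - m_i, d_{i+1} = (257 - m_{i+1}^2)/d_i, a_{i+1} = floor((a_0 + m_{i+1})/d_{i+1}):
  m_1 = 1*16 - 0 = 16, d_1 = (257 - 16^2)/1 = 1/1 = 1, a_1 = floor((16 + 16)/1) = 32.
  m_2 = 1*32 - 16 = 16, d_2 = (257 - 16^2)/1 = 1/1 = 1: (m_2, d_2) = (m_1, d_1) = (16, 1), so from here the quotient a_1 repeats; the period length is 1.
Hence the expansion of sqrt(257) is a_0 = 16 followed by the repeating block 32 (period 1).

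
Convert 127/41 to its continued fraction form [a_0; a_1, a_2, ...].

Run the Euclidean algorithm on 127 and 41; the successive quotients are the partial quotients a_0, a_1, ... (each step inverts the fractional part left over by the previous one):
  127 = 3*41 + 4, so a_0 = 3.
  41 = 10*4 + 1, so a_1 = 10.
  4 = 4*1 + 0, so a_2 = 4.
The remainder reaches 0 after 3 divisions, so the expansion has 3 partial quotients, read off in order.

[3; 10, 4]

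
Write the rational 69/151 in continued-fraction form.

[0; 2, 5, 3, 4]

Run the Euclidean algorithm on 69 and 151; the successive quotients are the partial quotients a_0, a_1, ... (each step inverts the fractional part left over by the previous one):
  69 = 0*151 + 69, so a_0 = 0.
  151 = 2*69 + 13, so a_1 = 2.
  69 = 5*13 + 4, so a_2 = 5.
  13 = 3*4 + 1, so a_3 = 3.
  4 = 4*1 + 0, so a_4 = 4.
The remainder reaches 0 after 5 divisions, so the expansion has 5 partial quotients, read off in order.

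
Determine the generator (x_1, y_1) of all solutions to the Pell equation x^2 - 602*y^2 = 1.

First expand sqrt(602) as a continued fraction. With x_i = (sqrt(602) + m_i)/d_i and (m_0, d_0) = (0, 1): a_0 = floor(sqrt(602)) = 24, since 24^2 = 576 <= 602 < 625 = 25^2.
Iterate m_{i+1} = d_i*a_i - m_i, d_{i+1} = (602 - m_{i+1}^2)/d_i, a_{i+1} = floor((a_0 + m_{i+1})/d_{i+1}):
  m_1 = 1*24 - 0 = 24, d_1 = (602 - 24^2)/1 = 26/1 = 26, a_1 = floor((24 + 24)/26) = 1.
  m_2 = 26*1 - 24 = 2, d_2 = (602 - 2^2)/26 = 598/26 = 23, a_2 = floor((24 + 2)/23) = 1.
  m_3 = 23*1 - 2 = 21, d_3 = (602 - 21^2)/23 = 161/23 = 7, a_3 = floor((24 + 21)/7) = 6.
  m_4 = 7*6 - 21 = 21, d_4 = (602 - 21^2)/7 = 161/7 = 23, a_4 = floor((24 + 21)/23) = 1.
  m_5 = 23*1 - 21 = 2, d_5 = (602 - 2^2)/23 = 598/23 = 26, a_5 = floor((24 + 2)/26) = 1.
  m_6 = 26*1 - 2 = 24, d_6 = (602 - 24^2)/26 = 26/26 = 1, a_6 = floor((24 + 24)/1) = 48.
  m_7 = 1*48 - 24 = 24, d_7 = (602 - 24^2)/1 = 26/1 = 26: (m_7, d_7) = (m_1, d_1) = (24, 26), so from here the quotients repeat a_1, ..., a_6; the period length is 6.
So sqrt(602) = [24; (1, 1, 6, 1, 1, 48)] with period length k = 6.
k is even, so the fundamental solution of x^2 - 602y^2 = 1 is (p_{k-1}, q_{k-1}) = (p_5, q_5); compute convergents through index 5.
Convergents (p_i = a_i*p_{i-1} + p_{i-2}, q_i = a_i*q_{i-1} + q_{i-2} with p_{-2}=0, p_{-1}=1, q_{-2}=1, q_{-1}=0):
  i=0: a_0=24, p_0 = 24*1 + 0 = 24, q_0 = 24*0 + 1 = 1.
  i=1: a_1=1, p_1 = 1*24 + 1 = 25, q_1 = 1*1 + 0 = 1.
  i=2: a_2=1, p_2 = 1*25 + 24 = 49, q_2 = 1*1 + 1 = 2.
  i=3: a_3=6, p_3 = 6*49 + 25 = 319, q_3 = 6*2 + 1 = 13.
  i=4: a_4=1, p_4 = 1*319 + 49 = 368, q_4 = 1*13 + 2 = 15.
  i=5: a_5=1, p_5 = 1*368 + 319 = 687, q_5 = 1*15 + 13 = 28.
Check: 687^2 - 602*28^2 = 471969 - 471968 = 1, so (x, y) = (687, 28) solves the equation, and by the theorem it is the least positive solution.

(x, y) = (687, 28)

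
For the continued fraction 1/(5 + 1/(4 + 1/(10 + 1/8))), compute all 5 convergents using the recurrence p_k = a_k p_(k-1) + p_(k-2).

0/1, 1/5, 4/21, 41/215, 332/1741

Using the convergent recurrence p_i = a_i*p_{i-1} + p_{i-2}, q_i = a_i*q_{i-1} + q_{i-2} with p_{-2}=0, p_{-1}=1, q_{-2}=1, q_{-1}=0:
  i=0: a_0=0, p_0 = 0*1 + 0 = 0, q_0 = 0*0 + 1 = 1.
  i=1: a_1=5, p_1 = 5*0 + 1 = 1, q_1 = 5*1 + 0 = 5.
  i=2: a_2=4, p_2 = 4*1 + 0 = 4, q_2 = 4*5 + 1 = 21.
  i=3: a_3=10, p_3 = 10*4 + 1 = 41, q_3 = 10*21 + 5 = 215.
  i=4: a_4=8, p_4 = 8*41 + 4 = 332, q_4 = 8*215 + 21 = 1741.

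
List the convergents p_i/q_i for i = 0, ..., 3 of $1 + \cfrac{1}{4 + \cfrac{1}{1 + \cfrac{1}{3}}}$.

Using the convergent recurrence p_i = a_i*p_{i-1} + p_{i-2}, q_i = a_i*q_{i-1} + q_{i-2} with p_{-2}=0, p_{-1}=1, q_{-2}=1, q_{-1}=0:
  i=0: a_0=1, p_0 = 1*1 + 0 = 1, q_0 = 1*0 + 1 = 1.
  i=1: a_1=4, p_1 = 4*1 + 1 = 5, q_1 = 4*1 + 0 = 4.
  i=2: a_2=1, p_2 = 1*5 + 1 = 6, q_2 = 1*4 + 1 = 5.
  i=3: a_3=3, p_3 = 3*6 + 5 = 23, q_3 = 3*5 + 4 = 19.

1/1, 5/4, 6/5, 23/19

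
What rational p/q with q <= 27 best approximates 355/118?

3/1

Expand x = 355/118 as a continued fraction with the Euclidean algorithm:
  355 = 3*118 + 1, so a_0 = 3.
  118 = 118*1 + 0, so a_1 = 118.
so x = [3; 118].
Convergents (p_i = a_i*p_{i-1} + p_{i-2}, q_i = a_i*q_{i-1} + q_{i-2} with p_{-2}=0, p_{-1}=1, q_{-2}=1, q_{-1}=0), until the denominator exceeds 27:
  i=0: a_0=3, p_0 = 3*1 + 0 = 3, q_0 = 3*0 + 1 = 1.
  i=1: a_1=118, p_1 = 118*3 + 1 = 355, q_1 = 118*1 + 0 = 118.
q_1 = 118 > 27, so the last convergent with denominator <= 27 is p_0/q_0 = 3/1.
The closest fraction with denominator <= 27 is either p_0/q_0 or the intermediate fraction (k*p_0 + p_{-1})/(k*q_0 + q_{-1}) with the largest k >= 1 whose denominator stays <= 27; these approach x as k grows, and every other convergent or intermediate fraction in range is farther away.
Largest k: floor((27 - q_{-1})/q_0) = floor((27 - 0)/1) = 27 (using the seeds p_{-1} = 1, q_{-1} = 0).
That gives (27*3 + 1)/(27*1 + 0) = 82/27.
Compare the errors: |x - 3/1| = |355*1 - 3*118|/(118*1) = 1/118, and |x - 82/27| = |355*27 - 82*118|/(118*27) = 91/3186.
Cross-multiplying, 1*3186 = 3186 < 10738 = 91*118, so 1/118 is smaller: the convergent 3/1 is closer to x than 82/27.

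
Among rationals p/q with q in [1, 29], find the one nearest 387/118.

82/25

Expand x = 387/118 as a continued fraction with the Euclidean algorithm:
  387 = 3*118 + 33, so a_0 = 3.
  118 = 3*33 + 19, so a_1 = 3.
  33 = 1*19 + 14, so a_2 = 1.
  19 = 1*14 + 5, so a_3 = 1.
  14 = 2*5 + 4, so a_4 = 2.
  5 = 1*4 + 1, so a_5 = 1.
  4 = 4*1 + 0, so a_6 = 4.
so x = [3; 3, 1, 1, 2, 1, 4].
Convergents (p_i = a_i*p_{i-1} + p_{i-2}, q_i = a_i*q_{i-1} + q_{i-2} with p_{-2}=0, p_{-1}=1, q_{-2}=1, q_{-1}=0), until the denominator exceeds 29:
  i=0: a_0=3, p_0 = 3*1 + 0 = 3, q_0 = 3*0 + 1 = 1.
  i=1: a_1=3, p_1 = 3*3 + 1 = 10, q_1 = 3*1 + 0 = 3.
  i=2: a_2=1, p_2 = 1*10 + 3 = 13, q_2 = 1*3 + 1 = 4.
  i=3: a_3=1, p_3 = 1*13 + 10 = 23, q_3 = 1*4 + 3 = 7.
  i=4: a_4=2, p_4 = 2*23 + 13 = 59, q_4 = 2*7 + 4 = 18.
  i=5: a_5=1, p_5 = 1*59 + 23 = 82, q_5 = 1*18 + 7 = 25.
  i=6: a_6=4, p_6 = 4*82 + 59 = 387, q_6 = 4*25 + 18 = 118.
q_6 = 118 > 29, so the last convergent with denominator <= 29 is p_5/q_5 = 82/25.
The closest fraction with denominator <= 29 is either p_5/q_5 or the intermediate fraction (k*p_5 + p_4)/(k*q_5 + q_4) with the largest k >= 1 whose denominator stays <= 29; these approach x as k grows, and every other convergent or intermediate fraction in range is farther away.
Largest k: floor((29 - q_4)/q_5) = floor((29 - 18)/25) = 0.
Since k = 0, no intermediate fraction beyond p_5/q_5 has denominator <= 29, so the convergent 82/25 is the closest (its error is |387*25 - 82*118|/(118*25) = 1/2950).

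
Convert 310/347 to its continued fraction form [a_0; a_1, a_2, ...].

Run the Euclidean algorithm on 310 and 347; the successive quotients are the partial quotients a_0, a_1, ... (each step inverts the fractional part left over by the previous one):
  310 = 0*347 + 310, so a_0 = 0.
  347 = 1*310 + 37, so a_1 = 1.
  310 = 8*37 + 14, so a_2 = 8.
  37 = 2*14 + 9, so a_3 = 2.
  14 = 1*9 + 5, so a_4 = 1.
  9 = 1*5 + 4, so a_5 = 1.
  5 = 1*4 + 1, so a_6 = 1.
  4 = 4*1 + 0, so a_7 = 4.
The remainder reaches 0 after 8 divisions, so the expansion has 8 partial quotients, read off in order.

[0; 1, 8, 2, 1, 1, 1, 4]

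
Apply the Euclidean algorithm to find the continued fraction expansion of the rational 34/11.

[3; 11]

Run the Euclidean algorithm on 34 and 11; the successive quotients are the partial quotients a_0, a_1, ... (each step inverts the fractional part left over by the previous one):
  34 = 3*11 + 1, so a_0 = 3.
  11 = 11*1 + 0, so a_1 = 11.
The remainder reaches 0 after 2 divisions, so the expansion has 2 partial quotients, read off in order.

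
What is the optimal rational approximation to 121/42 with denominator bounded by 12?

Expand x = 121/42 as a continued fraction with the Euclidean algorithm:
  121 = 2*42 + 37, so a_0 = 2.
  42 = 1*37 + 5, so a_1 = 1.
  37 = 7*5 + 2, so a_2 = 7.
  5 = 2*2 + 1, so a_3 = 2.
  2 = 2*1 + 0, so a_4 = 2.
so x = [2; 1, 7, 2, 2].
Convergents (p_i = a_i*p_{i-1} + p_{i-2}, q_i = a_i*q_{i-1} + q_{i-2} with p_{-2}=0, p_{-1}=1, q_{-2}=1, q_{-1}=0), until the denominator exceeds 12:
  i=0: a_0=2, p_0 = 2*1 + 0 = 2, q_0 = 2*0 + 1 = 1.
  i=1: a_1=1, p_1 = 1*2 + 1 = 3, q_1 = 1*1 + 0 = 1.
  i=2: a_2=7, p_2 = 7*3 + 2 = 23, q_2 = 7*1 + 1 = 8.
  i=3: a_3=2, p_3 = 2*23 + 3 = 49, q_3 = 2*8 + 1 = 17.
q_3 = 17 > 12, so the last convergent with denominator <= 12 is p_2/q_2 = 23/8.
The closest fraction with denominator <= 12 is either p_2/q_2 or the intermediate fraction (k*p_2 + p_1)/(k*q_2 + q_1) with the largest k >= 1 whose denominator stays <= 12; these approach x as k grows, and every other convergent or intermediate fraction in range is farther away.
Largest k: floor((12 - q_1)/q_2) = floor((12 - 1)/8) = 1.
That gives (1*23 + 3)/(1*8 + 1) = 26/9.
Compare the errors: |x - 23/8| = |121*8 - 23*42|/(42*8) = 2/336, and |x - 26/9| = |121*9 - 26*42|/(42*9) = 3/378.
Cross-multiplying, 2*378 = 756 < 1008 = 3*336, so 2/336 is smaller: the convergent 23/8 is closer to x than 26/9.

23/8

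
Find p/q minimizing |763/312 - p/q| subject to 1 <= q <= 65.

159/65

Expand x = 763/312 as a continued fraction with the Euclidean algorithm:
  763 = 2*312 + 139, so a_0 = 2.
  312 = 2*139 + 34, so a_1 = 2.
  139 = 4*34 + 3, so a_2 = 4.
  34 = 11*3 + 1, so a_3 = 11.
  3 = 3*1 + 0, so a_4 = 3.
so x = [2; 2, 4, 11, 3].
Convergents (p_i = a_i*p_{i-1} + p_{i-2}, q_i = a_i*q_{i-1} + q_{i-2} with p_{-2}=0, p_{-1}=1, q_{-2}=1, q_{-1}=0), until the denominator exceeds 65:
  i=0: a_0=2, p_0 = 2*1 + 0 = 2, q_0 = 2*0 + 1 = 1.
  i=1: a_1=2, p_1 = 2*2 + 1 = 5, q_1 = 2*1 + 0 = 2.
  i=2: a_2=4, p_2 = 4*5 + 2 = 22, q_2 = 4*2 + 1 = 9.
  i=3: a_3=11, p_3 = 11*22 + 5 = 247, q_3 = 11*9 + 2 = 101.
q_3 = 101 > 65, so the last convergent with denominator <= 65 is p_2/q_2 = 22/9.
The closest fraction with denominator <= 65 is either p_2/q_2 or the intermediate fraction (k*p_2 + p_1)/(k*q_2 + q_1) with the largest k >= 1 whose denominator stays <= 65; these approach x as k grows, and every other convergent or intermediate fraction in range is farther away.
Largest k: floor((65 - q_1)/q_2) = floor((65 - 2)/9) = 7.
That gives (7*22 + 5)/(7*9 + 2) = 159/65.
Compare the errors: |x - 22/9| = |763*9 - 22*312|/(312*9) = 3/2808, and |x - 159/65| = |763*65 - 159*312|/(312*65) = 13/20280.
Cross-multiplying, 13*2808 = 36504 < 60840 = 3*20280, so 13/20280 is smaller: the intermediate fraction 159/65 is closer to x than 22/9.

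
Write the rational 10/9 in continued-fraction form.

[1; 9]

Run the Euclidean algorithm on 10 and 9; the successive quotients are the partial quotients a_0, a_1, ... (each step inverts the fractional part left over by the previous one):
  10 = 1*9 + 1, so a_0 = 1.
  9 = 9*1 + 0, so a_1 = 9.
The remainder reaches 0 after 2 divisions, so the expansion has 2 partial quotients, read off in order.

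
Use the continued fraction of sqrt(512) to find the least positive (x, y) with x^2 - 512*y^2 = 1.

First expand sqrt(512) as a continued fraction. With x_i = (sqrt(512) + m_i)/d_i and (m_0, d_0) = (0, 1): a_0 = floor(sqrt(512)) = 22, since 22^2 = 484 <= 512 < 529 = 23^2.
Iterate m_{i+1} = d_i*a_i - m_i, d_{i+1} = (512 - m_{i+1}^2)/d_i, a_{i+1} = floor((a_0 + m_{i+1})/d_{i+1}):
  m_1 = 1*22 - 0 = 22, d_1 = (512 - 22^2)/1 = 28/1 = 28, a_1 = floor((22 + 22)/28) = 1.
  m_2 = 28*1 - 22 = 6, d_2 = (512 - 6^2)/28 = 476/28 = 17, a_2 = floor((22 + 6)/17) = 1.
  m_3 = 17*1 - 6 = 11, d_3 = (512 - 11^2)/17 = 391/17 = 23, a_3 = floor((22 + 11)/23) = 1.
  m_4 = 23*1 - 11 = 12, d_4 = (512 - 12^2)/23 = 368/23 = 16, a_4 = floor((22 + 12)/16) = 2.
  m_5 = 16*2 - 12 = 20, d_5 = (512 - 20^2)/16 = 112/16 = 7, a_5 = floor((22 + 20)/7) = 6.
  m_6 = 7*6 - 20 = 22, d_6 = (512 - 22^2)/7 = 28/7 = 4, a_6 = floor((22 + 22)/4) = 11.
  m_7 = 4*11 - 22 = 22, d_7 = (512 - 22^2)/4 = 28/4 = 7, a_7 = floor((22 + 22)/7) = 6.
  m_8 = 7*6 - 22 = 20, d_8 = (512 - 20^2)/7 = 112/7 = 16, a_8 = floor((22 + 20)/16) = 2.
  m_9 = 16*2 - 20 = 12, d_9 = (512 - 12^2)/16 = 368/16 = 23, a_9 = floor((22 + 12)/23) = 1.
  m_10 = 23*1 - 12 = 11, d_10 = (512 - 11^2)/23 = 391/23 = 17, a_10 = floor((22 + 11)/17) = 1.
  m_11 = 17*1 - 11 = 6, d_11 = (512 - 6^2)/17 = 476/17 = 28, a_11 = floor((22 + 6)/28) = 1.
  m_12 = 28*1 - 6 = 22, d_12 = (512 - 22^2)/28 = 28/28 = 1, a_12 = floor((22 + 22)/1) = 44.
  m_13 = 1*44 - 22 = 22, d_13 = (512 - 22^2)/1 = 28/1 = 28: (m_13, d_13) = (m_1, d_1) = (22, 28), so from here the quotients repeat a_1, ..., a_12; the period length is 12.
So sqrt(512) = [22; (1, 1, 1, 2, 6, 11, 6, 2, 1, 1, 1, 44)] with period length k = 12.
k is even, so the fundamental solution of x^2 - 512y^2 = 1 is (p_{k-1}, q_{k-1}) = (p_11, q_11); compute convergents through index 11.
Convergents (p_i = a_i*p_{i-1} + p_{i-2}, q_i = a_i*q_{i-1} + q_{i-2} with p_{-2}=0, p_{-1}=1, q_{-2}=1, q_{-1}=0):
  i=0: a_0=22, p_0 = 22*1 + 0 = 22, q_0 = 22*0 + 1 = 1.
  i=1: a_1=1, p_1 = 1*22 + 1 = 23, q_1 = 1*1 + 0 = 1.
  i=2: a_2=1, p_2 = 1*23 + 22 = 45, q_2 = 1*1 + 1 = 2.
  i=3: a_3=1, p_3 = 1*45 + 23 = 68, q_3 = 1*2 + 1 = 3.
  i=4: a_4=2, p_4 = 2*68 + 45 = 181, q_4 = 2*3 + 2 = 8.
  i=5: a_5=6, p_5 = 6*181 + 68 = 1154, q_5 = 6*8 + 3 = 51.
  i=6: a_6=11, p_6 = 11*1154 + 181 = 12875, q_6 = 11*51 + 8 = 569.
  i=7: a_7=6, p_7 = 6*12875 + 1154 = 78404, q_7 = 6*569 + 51 = 3465.
  i=8: a_8=2, p_8 = 2*78404 + 12875 = 169683, q_8 = 2*3465 + 569 = 7499.
  i=9: a_9=1, p_9 = 1*169683 + 78404 = 248087, q_9 = 1*7499 + 3465 = 10964.
  i=10: a_10=1, p_10 = 1*248087 + 169683 = 417770, q_10 = 1*10964 + 7499 = 18463.
  i=11: a_11=1, p_11 = 1*417770 + 248087 = 665857, q_11 = 1*18463 + 10964 = 29427.
Check: 665857^2 - 512*29427^2 = 443365544449 - 443365544448 = 1, so (x, y) = (665857, 29427) solves the equation, and by the theorem it is the least positive solution.

(x, y) = (665857, 29427)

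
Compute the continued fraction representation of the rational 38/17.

Run the Euclidean algorithm on 38 and 17; the successive quotients are the partial quotients a_0, a_1, ... (each step inverts the fractional part left over by the previous one):
  38 = 2*17 + 4, so a_0 = 2.
  17 = 4*4 + 1, so a_1 = 4.
  4 = 4*1 + 0, so a_2 = 4.
The remainder reaches 0 after 3 divisions, so the expansion has 3 partial quotients, read off in order.

[2; 4, 4]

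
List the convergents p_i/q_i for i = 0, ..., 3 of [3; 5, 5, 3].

Using the convergent recurrence p_i = a_i*p_{i-1} + p_{i-2}, q_i = a_i*q_{i-1} + q_{i-2} with p_{-2}=0, p_{-1}=1, q_{-2}=1, q_{-1}=0:
  i=0: a_0=3, p_0 = 3*1 + 0 = 3, q_0 = 3*0 + 1 = 1.
  i=1: a_1=5, p_1 = 5*3 + 1 = 16, q_1 = 5*1 + 0 = 5.
  i=2: a_2=5, p_2 = 5*16 + 3 = 83, q_2 = 5*5 + 1 = 26.
  i=3: a_3=3, p_3 = 3*83 + 16 = 265, q_3 = 3*26 + 5 = 83.

3/1, 16/5, 83/26, 265/83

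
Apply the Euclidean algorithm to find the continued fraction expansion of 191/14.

Run the Euclidean algorithm on 191 and 14; the successive quotients are the partial quotients a_0, a_1, ... (each step inverts the fractional part left over by the previous one):
  191 = 13*14 + 9, so a_0 = 13.
  14 = 1*9 + 5, so a_1 = 1.
  9 = 1*5 + 4, so a_2 = 1.
  5 = 1*4 + 1, so a_3 = 1.
  4 = 4*1 + 0, so a_4 = 4.
The remainder reaches 0 after 5 divisions, so the expansion has 5 partial quotients, read off in order.

[13; 1, 1, 1, 4]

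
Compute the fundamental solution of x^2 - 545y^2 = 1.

First expand sqrt(545) as a continued fraction. With x_i = (sqrt(545) + m_i)/d_i and (m_0, d_0) = (0, 1): a_0 = floor(sqrt(545)) = 23, since 23^2 = 529 <= 545 < 576 = 24^2.
Iterate m_{i+1} = d_i*a_i - m_i, d_{i+1} = (545 - m_{i+1}^2)/d_i, a_{i+1} = floor((a_0 + m_{i+1})/d_{i+1}):
  m_1 = 1*23 - 0 = 23, d_1 = (545 - 23^2)/1 = 16/1 = 16, a_1 = floor((23 + 23)/16) = 2.
  m_2 = 16*2 - 23 = 9, d_2 = (545 - 9^2)/16 = 464/16 = 29, a_2 = floor((23 + 9)/29) = 1.
  m_3 = 29*1 - 9 = 20, d_3 = (545 - 20^2)/29 = 145/29 = 5, a_3 = floor((23 + 20)/5) = 8.
  m_4 = 5*8 - 20 = 20, d_4 = (545 - 20^2)/5 = 145/5 = 29, a_4 = floor((23 + 20)/29) = 1.
  m_5 = 29*1 - 20 = 9, d_5 = (545 - 9^2)/29 = 464/29 = 16, a_5 = floor((23 + 9)/16) = 2.
  m_6 = 16*2 - 9 = 23, d_6 = (545 - 23^2)/16 = 16/16 = 1, a_6 = floor((23 + 23)/1) = 46.
  m_7 = 1*46 - 23 = 23, d_7 = (545 - 23^2)/1 = 16/1 = 16: (m_7, d_7) = (m_1, d_1) = (23, 16), so from here the quotients repeat a_1, ..., a_6; the period length is 6.
So sqrt(545) = [23; (2, 1, 8, 1, 2, 46)] with period length k = 6.
k is even, so the fundamental solution of x^2 - 545y^2 = 1 is (p_{k-1}, q_{k-1}) = (p_5, q_5); compute convergents through index 5.
Convergents (p_i = a_i*p_{i-1} + p_{i-2}, q_i = a_i*q_{i-1} + q_{i-2} with p_{-2}=0, p_{-1}=1, q_{-2}=1, q_{-1}=0):
  i=0: a_0=23, p_0 = 23*1 + 0 = 23, q_0 = 23*0 + 1 = 1.
  i=1: a_1=2, p_1 = 2*23 + 1 = 47, q_1 = 2*1 + 0 = 2.
  i=2: a_2=1, p_2 = 1*47 + 23 = 70, q_2 = 1*2 + 1 = 3.
  i=3: a_3=8, p_3 = 8*70 + 47 = 607, q_3 = 8*3 + 2 = 26.
  i=4: a_4=1, p_4 = 1*607 + 70 = 677, q_4 = 1*26 + 3 = 29.
  i=5: a_5=2, p_5 = 2*677 + 607 = 1961, q_5 = 2*29 + 26 = 84.
Check: 1961^2 - 545*84^2 = 3845521 - 3845520 = 1, so (x, y) = (1961, 84) solves the equation, and by the theorem it is the least positive solution.

(x, y) = (1961, 84)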